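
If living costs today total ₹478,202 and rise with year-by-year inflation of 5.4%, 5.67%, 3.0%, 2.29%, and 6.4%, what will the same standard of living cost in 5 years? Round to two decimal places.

Cumulative price-level factor: 1.054 × 1.0567 × 1.030 × 1.0229 × 1.064 ≈ 1.2485454306.
Multiplying ₹478,202 by the price-level factor gives the future nominal sum.

₹597,056.92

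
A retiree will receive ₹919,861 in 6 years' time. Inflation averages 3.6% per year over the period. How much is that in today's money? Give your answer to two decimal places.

Price-level factor over 6 years: (1 + 3.6%)^6 ≈ 1.2363986792.
Purchasing power today: ₹919,861 divided by that factor.

₹743,984.13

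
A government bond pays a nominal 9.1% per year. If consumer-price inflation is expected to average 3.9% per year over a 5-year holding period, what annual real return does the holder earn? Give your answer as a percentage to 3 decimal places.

5.005%

With constant rates the annual real return is the same each year: (1+9.1%)/(1+3.9%) − 1 = 0.05005.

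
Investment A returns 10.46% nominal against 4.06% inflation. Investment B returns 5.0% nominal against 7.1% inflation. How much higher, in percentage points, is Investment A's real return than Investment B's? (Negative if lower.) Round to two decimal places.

8.11

Investment A real return: 1.1046/1.0406 − 1 = 6.150%.
Investment B real return: 1.050/1.071 − 1 = -1.961%.
Difference: 6.150 − (-1.961) = 8.111 pp.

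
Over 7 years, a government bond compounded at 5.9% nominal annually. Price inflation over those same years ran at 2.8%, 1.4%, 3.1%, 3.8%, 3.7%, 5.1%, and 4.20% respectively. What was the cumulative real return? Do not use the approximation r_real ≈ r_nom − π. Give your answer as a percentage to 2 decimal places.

17.91%

Cumulative inflation factor: 1.028 × 1.014 × 1.031 × 1.038 × 1.037 × 1.051 × 1.0420 ≈ 1.26688.
Nominal growth factor: 1.49373. Real growth factor = 1.49373 / 1.26688 ≈ 1.17906.
Total real return ≈ 17.9059%.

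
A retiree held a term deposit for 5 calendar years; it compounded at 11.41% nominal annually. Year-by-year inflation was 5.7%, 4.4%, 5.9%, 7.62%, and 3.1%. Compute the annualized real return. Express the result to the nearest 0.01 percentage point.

5.77%

Cumulative inflation factor: 1.057 × 1.044 × 1.059 × 1.0762 × 1.031 ≈ 1.29665.
Nominal growth factor: 1.71641. Real growth factor = 1.71641 / 1.29665 ≈ 1.32373.
Annualized: 1.32373^(1/5) − 1 ≈ 0.05769.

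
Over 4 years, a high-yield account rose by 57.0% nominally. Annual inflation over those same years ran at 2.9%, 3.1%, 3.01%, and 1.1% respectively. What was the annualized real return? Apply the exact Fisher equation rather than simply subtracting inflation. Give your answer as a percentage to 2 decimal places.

9.18%

Cumulative inflation factor: 1.029 × 1.031 × 1.0301 × 1.011 ≈ 1.10485.
Nominal growth factor: 1.57000. Real growth factor = 1.57000 / 1.10485 ≈ 1.42100.
Annualized: 1.42100^(1/4) − 1 ≈ 0.09181.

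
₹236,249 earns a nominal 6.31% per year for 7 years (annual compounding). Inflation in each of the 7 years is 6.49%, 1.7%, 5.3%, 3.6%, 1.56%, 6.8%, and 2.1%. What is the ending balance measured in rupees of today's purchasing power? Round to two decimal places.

₹277,109.37

Nominal value at maturity: ₹236,249 × (1 + 6.31%)^7 ≈ ₹362,567.44.
Price-level factor over 7 years: 1.0649 × 1.017 × 1.053 × 1.036 × 1.0156 × 1.068 × 1.021 ≈ 1.3083911369.
Dividing the nominal maturity value by the price-level factor gives the value in today's money.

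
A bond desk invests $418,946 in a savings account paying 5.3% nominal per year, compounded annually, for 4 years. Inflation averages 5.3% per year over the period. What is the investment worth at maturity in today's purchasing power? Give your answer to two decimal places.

$418,946.00

Nominal value at maturity: $418,946 × (1 + 5.3%)^4 ≈ $515,076.26.
Price-level factor over 4 years: (1 + 5.3%)^4 ≈ 1.2294573985.
Dividing the nominal maturity value by the price-level factor gives the value in today's money.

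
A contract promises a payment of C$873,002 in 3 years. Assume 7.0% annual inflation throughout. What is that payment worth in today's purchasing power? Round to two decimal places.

Price-level factor over 3 years: (1 + 7.0%)^3 = 1.225043.
Purchasing power today: C$873,002 divided by that factor.

C$712,629.68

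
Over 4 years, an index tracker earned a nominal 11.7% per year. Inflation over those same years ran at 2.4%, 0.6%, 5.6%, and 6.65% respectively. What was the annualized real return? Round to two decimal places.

Cumulative inflation factor: 1.024 × 1.006 × 1.056 × 1.0665 ≈ 1.16017.
Nominal growth factor: 1.55673. Real growth factor = 1.55673 / 1.16017 ≈ 1.34181.
Annualized: 1.34181^(1/4) − 1 ≈ 0.07627.

7.63%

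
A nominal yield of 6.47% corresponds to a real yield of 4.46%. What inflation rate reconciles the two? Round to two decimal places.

1.92%

From (1+r_nom) = (1+r_real)(1+π), we get 1+π = (1 + 6.47%)/(1 + 4.46%) = 1.0647/1.0446 ≈ 1.01924.
So π ≈ 1.9242%.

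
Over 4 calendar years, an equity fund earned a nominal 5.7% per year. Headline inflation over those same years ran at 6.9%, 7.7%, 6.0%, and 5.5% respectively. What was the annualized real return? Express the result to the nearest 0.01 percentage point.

Cumulative inflation factor: 1.069 × 1.077 × 1.060 × 1.055 ≈ 1.28751.
Nominal growth factor: 1.24825. Real growth factor = 1.24825 / 1.28751 ≈ 0.96950.
Annualized: 0.96950^(1/4) − 1 ≈ -0.00771.

-0.77%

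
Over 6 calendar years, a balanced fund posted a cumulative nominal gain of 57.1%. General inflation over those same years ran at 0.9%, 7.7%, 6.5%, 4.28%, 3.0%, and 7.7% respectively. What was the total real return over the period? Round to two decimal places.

Cumulative inflation factor: 1.009 × 1.077 × 1.065 × 1.0428 × 1.030 × 1.077 ≈ 1.33878.
Nominal growth factor: 1.57100. Real growth factor = 1.57100 / 1.33878 ≈ 1.17345.
Total real return ≈ 17.3453%.

17.35%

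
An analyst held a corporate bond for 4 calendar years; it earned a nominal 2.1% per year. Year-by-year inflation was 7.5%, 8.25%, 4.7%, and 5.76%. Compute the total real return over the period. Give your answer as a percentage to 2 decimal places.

-15.67%

Cumulative inflation factor: 1.075 × 1.0825 × 1.047 × 1.0576 ≈ 1.28856.
Nominal growth factor: 1.08668. Real growth factor = 1.08668 / 1.28856 ≈ 0.84333.
Total real return ≈ -15.6668%.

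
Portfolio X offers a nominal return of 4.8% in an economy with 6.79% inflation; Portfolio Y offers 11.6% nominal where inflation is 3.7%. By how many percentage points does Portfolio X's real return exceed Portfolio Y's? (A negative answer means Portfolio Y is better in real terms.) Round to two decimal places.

-9.48

Portfolio X real return: 1.048/1.0679 − 1 = -1.863%.
Portfolio Y real return: 1.116/1.037 − 1 = 7.618%.
Difference: -1.863 − 7.618 = -9.481 pp.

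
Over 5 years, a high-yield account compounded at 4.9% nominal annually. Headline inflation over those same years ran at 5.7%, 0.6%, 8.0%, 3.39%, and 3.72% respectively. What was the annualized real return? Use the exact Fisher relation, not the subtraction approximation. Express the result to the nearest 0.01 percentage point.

0.62%

Cumulative inflation factor: 1.057 × 1.006 × 1.080 × 1.0339 × 1.0372 ≈ 1.23151.
Nominal growth factor: 1.27022. Real growth factor = 1.27022 / 1.23151 ≈ 1.03143.
Annualized: 1.03143^(1/5) − 1 ≈ 0.00621.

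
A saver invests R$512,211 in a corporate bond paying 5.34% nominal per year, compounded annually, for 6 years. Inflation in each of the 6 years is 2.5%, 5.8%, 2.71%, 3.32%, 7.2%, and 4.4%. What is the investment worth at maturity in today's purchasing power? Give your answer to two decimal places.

Nominal value at maturity: R$512,211 × (1 + 5.34%)^6 ≈ R$699,856.15.
Price-level factor over 6 years: 1.025 × 1.058 × 1.0271 × 1.0332 × 1.072 × 1.044 ≈ 1.2879587201.
The maturity value deflated by that factor is the answer in today's purchasing power.

R$543,383.99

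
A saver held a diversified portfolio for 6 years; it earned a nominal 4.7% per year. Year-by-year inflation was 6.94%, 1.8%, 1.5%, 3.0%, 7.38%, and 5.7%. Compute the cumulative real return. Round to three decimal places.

Cumulative inflation factor: 1.0694 × 1.018 × 1.015 × 1.030 × 1.0738 × 1.057 ≈ 1.29178.
Nominal growth factor: 1.31729. Real growth factor = 1.31729 / 1.29178 ≈ 1.01974.
Total real return ≈ 1.9742%.

1.974%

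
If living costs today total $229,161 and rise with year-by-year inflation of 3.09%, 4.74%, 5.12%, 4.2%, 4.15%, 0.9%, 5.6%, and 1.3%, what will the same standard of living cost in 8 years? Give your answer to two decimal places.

$304,681.93

Cumulative price-level factor: 1.0309 × 1.0474 × 1.0512 × 1.042 × 1.0415 × 1.009 × 1.056 × 1.013 ≈ 1.3295540107.
Multiplying $229,161 by the price-level factor gives the future nominal sum.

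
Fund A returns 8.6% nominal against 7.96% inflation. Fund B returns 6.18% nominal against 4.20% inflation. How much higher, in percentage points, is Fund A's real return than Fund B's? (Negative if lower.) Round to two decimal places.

Fund A real return: 1.086/1.0796 − 1 = 0.593%.
Fund B real return: 1.0618/1.0420 − 1 = 1.900%.
Difference: 0.593 − 1.900 = -1.307 pp.

-1.31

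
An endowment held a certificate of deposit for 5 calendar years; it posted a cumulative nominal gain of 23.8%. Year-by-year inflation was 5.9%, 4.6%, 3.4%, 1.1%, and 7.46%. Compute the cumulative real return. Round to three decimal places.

Cumulative inflation factor: 1.059 × 1.046 × 1.034 × 1.011 × 1.0746 ≈ 1.24436.
Nominal growth factor: 1.23800. Real growth factor = 1.23800 / 1.24436 ≈ 0.99489.
Total real return ≈ -0.5111%.

-0.511%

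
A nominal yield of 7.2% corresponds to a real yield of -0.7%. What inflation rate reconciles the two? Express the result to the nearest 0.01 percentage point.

From (1+r_nom) = (1+r_real)(1+π), we get 1+π = (1 + 7.2%)/(1 − 0.7%) = 1.072/0.993 ≈ 1.07956.
So π ≈ 7.9557%.

7.96%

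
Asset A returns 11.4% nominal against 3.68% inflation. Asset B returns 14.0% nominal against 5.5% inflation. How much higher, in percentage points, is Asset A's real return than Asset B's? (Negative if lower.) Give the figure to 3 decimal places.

Asset A real return: 1.114/1.0368 − 1 = 7.4460%.
Asset B real return: 1.140/1.055 − 1 = 8.0569%.
Difference: 7.4460 − 8.0569 = -0.6109 pp.

-0.611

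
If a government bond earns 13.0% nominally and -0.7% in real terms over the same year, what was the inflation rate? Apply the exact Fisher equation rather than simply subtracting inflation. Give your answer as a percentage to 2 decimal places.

From (1+r_nom) = (1+r_real)(1+π), we get 1+π = (1 + 13.0%)/(1 − 0.7%) = 1.130/0.993 ≈ 1.13797.
So π ≈ 13.7966%.

13.80%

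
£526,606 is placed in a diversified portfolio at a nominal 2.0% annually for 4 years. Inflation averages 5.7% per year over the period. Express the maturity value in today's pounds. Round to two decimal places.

Nominal value at maturity: £526,606 × (1 + 2.0%)^4 ≈ £570,015.27.
Price-level factor over 4 years: (1 + 5.7%)^4 ≈ 1.2482453280.
Dividing the nominal maturity value by the price-level factor gives the value in today's money.

£456,653.24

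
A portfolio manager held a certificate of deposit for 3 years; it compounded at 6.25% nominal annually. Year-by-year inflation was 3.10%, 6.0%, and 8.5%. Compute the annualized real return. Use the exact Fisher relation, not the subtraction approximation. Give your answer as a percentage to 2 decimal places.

Cumulative inflation factor: 1.0310 × 1.060 × 1.085 ≈ 1.18575.
Nominal growth factor: 1.19946. Real growth factor = 1.19946 / 1.18575 ≈ 1.01156.
Annualized: 1.01156^(1/3) − 1 ≈ 0.00384.

0.38%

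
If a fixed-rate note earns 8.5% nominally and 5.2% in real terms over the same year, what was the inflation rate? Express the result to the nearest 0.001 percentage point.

From (1+r_nom) = (1+r_real)(1+π), we get 1+π = (1 + 8.5%)/(1 + 5.2%) = 1.085/1.052 ≈ 1.03137.
So π ≈ 3.1369%.

3.137%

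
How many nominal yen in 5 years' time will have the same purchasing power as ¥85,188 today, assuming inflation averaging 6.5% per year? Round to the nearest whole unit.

¥116,715

Cumulative price-level factor: (1+6.5%)^5 ≈ 1.3700866634.
The nominal amount required is ¥85,188 scaled up by that factor.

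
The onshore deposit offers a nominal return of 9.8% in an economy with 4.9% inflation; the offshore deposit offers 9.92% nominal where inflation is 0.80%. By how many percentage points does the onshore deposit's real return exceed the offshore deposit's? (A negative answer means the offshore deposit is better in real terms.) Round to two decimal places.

-4.38

The onshore deposit real return: 1.098/1.049 − 1 = 4.671%.
The offshore deposit real return: 1.0992/1.0080 − 1 = 9.048%.
Difference: 4.671 − 9.048 = -4.377 pp.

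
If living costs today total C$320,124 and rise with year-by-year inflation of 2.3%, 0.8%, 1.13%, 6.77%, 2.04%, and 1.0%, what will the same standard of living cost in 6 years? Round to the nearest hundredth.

Cumulative price-level factor: 1.023 × 1.008 × 1.0113 × 1.0677 × 1.0204 × 1.010 ≈ 1.1475120097.
Multiplying C$320,124 by the price-level factor gives the future nominal sum.

C$367,346.13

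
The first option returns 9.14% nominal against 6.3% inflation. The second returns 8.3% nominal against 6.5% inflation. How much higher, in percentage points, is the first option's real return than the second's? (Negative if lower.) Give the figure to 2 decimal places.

0.98

The first option real return: 1.0914/1.063 − 1 = 2.672%.
The second real return: 1.083/1.065 − 1 = 1.690%.
Difference: 2.672 − 1.690 = 0.982 pp.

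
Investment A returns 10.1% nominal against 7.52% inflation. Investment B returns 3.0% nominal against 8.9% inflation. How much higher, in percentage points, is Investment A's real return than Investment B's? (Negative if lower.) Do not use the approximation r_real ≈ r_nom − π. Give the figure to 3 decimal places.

Investment A real return: 1.101/1.0752 − 1 = 2.3996%.
Investment B real return: 1.030/1.089 − 1 = -5.4178%.
Difference: 2.3996 − (-5.4178) = 7.8174 pp.

7.817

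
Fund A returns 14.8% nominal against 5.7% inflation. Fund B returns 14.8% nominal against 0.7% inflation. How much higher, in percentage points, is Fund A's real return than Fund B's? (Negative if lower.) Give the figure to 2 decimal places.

Fund A real return: 1.148/1.057 − 1 = 8.609%.
Fund B real return: 1.148/1.007 − 1 = 14.002%.
Difference: 8.609 − 14.002 = -5.393 pp.

-5.39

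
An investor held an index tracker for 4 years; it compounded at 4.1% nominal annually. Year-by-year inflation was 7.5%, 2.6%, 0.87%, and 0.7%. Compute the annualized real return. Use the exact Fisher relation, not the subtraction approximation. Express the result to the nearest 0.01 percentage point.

1.18%

Cumulative inflation factor: 1.075 × 1.026 × 1.0087 × 1.007 ≈ 1.12033.
Nominal growth factor: 1.17436. Real growth factor = 1.17436 / 1.12033 ≈ 1.04823.
Annualized: 1.04823^(1/4) − 1 ≈ 0.01184.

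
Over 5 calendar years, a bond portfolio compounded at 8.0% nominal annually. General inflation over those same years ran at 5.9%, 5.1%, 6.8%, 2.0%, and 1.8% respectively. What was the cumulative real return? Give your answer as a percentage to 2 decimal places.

19.04%

Cumulative inflation factor: 1.059 × 1.051 × 1.068 × 1.020 × 1.018 ≈ 1.23429.
Nominal growth factor: 1.46933. Real growth factor = 1.46933 / 1.23429 ≈ 1.19042.
Total real return ≈ 19.0422%.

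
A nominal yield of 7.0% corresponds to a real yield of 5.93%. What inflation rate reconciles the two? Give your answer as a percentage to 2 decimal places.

From (1+r_nom) = (1+r_real)(1+π), we get 1+π = (1 + 7.0%)/(1 + 5.93%) = 1.070/1.0593 ≈ 1.01010.
So π ≈ 1.0101%.

1.01%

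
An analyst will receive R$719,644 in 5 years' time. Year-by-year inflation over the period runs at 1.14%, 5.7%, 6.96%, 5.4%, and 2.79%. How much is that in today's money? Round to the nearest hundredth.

R$580,907.39

Price-level factor over 5 years: 1.0114 × 1.057 × 1.0696 × 1.054 × 1.0279 ≈ 1.2388274154.
Purchasing power today: R$719,644 divided by that factor.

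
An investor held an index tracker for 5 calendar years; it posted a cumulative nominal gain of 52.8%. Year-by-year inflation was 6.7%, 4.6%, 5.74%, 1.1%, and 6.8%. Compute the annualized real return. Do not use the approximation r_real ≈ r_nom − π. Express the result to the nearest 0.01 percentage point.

3.70%

Cumulative inflation factor: 1.067 × 1.046 × 1.0574 × 1.011 × 1.068 ≈ 1.27426.
Nominal growth factor: 1.52800. Real growth factor = 1.52800 / 1.27426 ≈ 1.19913.
Annualized: 1.19913^(1/5) − 1 ≈ 0.03699.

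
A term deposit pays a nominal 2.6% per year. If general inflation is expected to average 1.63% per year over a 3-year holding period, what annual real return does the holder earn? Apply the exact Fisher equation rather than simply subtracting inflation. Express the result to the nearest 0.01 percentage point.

With constant rates the annual real return is the same each year: (1+2.6%)/(1+1.63%) − 1 = 0.00954.

0.95%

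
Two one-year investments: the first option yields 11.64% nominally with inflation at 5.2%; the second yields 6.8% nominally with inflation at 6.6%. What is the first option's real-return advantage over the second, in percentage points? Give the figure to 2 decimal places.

5.93

The first option real return: 1.1164/1.052 − 1 = 6.122%.
The second real return: 1.068/1.066 − 1 = 0.188%.
Difference: 6.122 − 0.188 = 5.934 pp.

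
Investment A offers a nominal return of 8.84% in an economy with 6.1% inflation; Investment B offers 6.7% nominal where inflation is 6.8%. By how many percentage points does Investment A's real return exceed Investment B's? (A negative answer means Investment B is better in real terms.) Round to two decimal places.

2.68

Investment A real return: 1.0884/1.061 − 1 = 2.582%.
Investment B real return: 1.067/1.068 − 1 = -0.094%.
Difference: 2.582 − (-0.094) = 2.676 pp.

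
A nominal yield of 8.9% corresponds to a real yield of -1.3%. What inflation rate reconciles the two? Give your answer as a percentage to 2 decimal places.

From (1+r_nom) = (1+r_real)(1+π), we get 1+π = (1 + 8.9%)/(1 − 1.3%) = 1.089/0.987 ≈ 1.10334.
So π ≈ 10.3343%.

10.33%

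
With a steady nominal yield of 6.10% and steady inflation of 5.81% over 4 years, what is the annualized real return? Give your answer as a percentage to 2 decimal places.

With constant rates the annual real return is the same each year: (1+6.10%)/(1+5.81%) − 1 = 0.00274.

0.27%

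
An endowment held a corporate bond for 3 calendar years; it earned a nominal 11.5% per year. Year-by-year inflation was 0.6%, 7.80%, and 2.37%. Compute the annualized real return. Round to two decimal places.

Cumulative inflation factor: 1.006 × 1.0780 × 1.0237 ≈ 1.11017.
Nominal growth factor: 1.38620. Real growth factor = 1.38620 / 1.11017 ≈ 1.24863.
Annualized: 1.24863^(1/3) − 1 ≈ 0.07682.

7.68%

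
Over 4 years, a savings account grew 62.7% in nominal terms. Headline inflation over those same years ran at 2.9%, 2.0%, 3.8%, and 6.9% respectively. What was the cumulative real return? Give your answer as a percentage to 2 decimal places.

Cumulative inflation factor: 1.029 × 1.020 × 1.038 × 1.069 ≈ 1.16464.
Nominal growth factor: 1.62700. Real growth factor = 1.62700 / 1.16464 ≈ 1.39700.
Total real return ≈ 39.7002%.

39.70%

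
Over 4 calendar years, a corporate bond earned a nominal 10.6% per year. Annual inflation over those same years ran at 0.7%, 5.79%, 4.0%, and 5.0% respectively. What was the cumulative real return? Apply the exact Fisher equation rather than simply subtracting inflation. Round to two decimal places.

28.62%

Cumulative inflation factor: 1.007 × 1.0579 × 1.040 × 1.050 ≈ 1.16331.
Nominal growth factor: 1.49631. Real growth factor = 1.49631 / 1.16331 ≈ 1.28625.
Total real return ≈ 28.6245%.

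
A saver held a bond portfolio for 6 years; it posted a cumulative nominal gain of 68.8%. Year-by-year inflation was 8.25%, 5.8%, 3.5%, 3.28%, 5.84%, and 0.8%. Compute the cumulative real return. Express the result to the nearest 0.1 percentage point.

Cumulative inflation factor: 1.0825 × 1.058 × 1.035 × 1.0328 × 1.0584 × 1.008 ≈ 1.30611.
Nominal growth factor: 1.68800. Real growth factor = 1.68800 / 1.30611 ≈ 1.29239.
Total real return ≈ 29.2385%.

29.2%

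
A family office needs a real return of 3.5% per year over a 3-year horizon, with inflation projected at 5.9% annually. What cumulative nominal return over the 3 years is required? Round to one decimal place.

31.7%

Required annual nominal rate: (1+3.5%)(1+5.9%) − 1 = 9.6065%.
Cumulative over 3 years: (1 + 0.096065)^3 − 1 ≈ 0.31677.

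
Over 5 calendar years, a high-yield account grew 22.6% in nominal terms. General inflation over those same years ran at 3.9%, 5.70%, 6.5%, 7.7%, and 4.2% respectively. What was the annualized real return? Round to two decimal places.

-1.36%

Cumulative inflation factor: 1.039 × 1.0570 × 1.065 × 1.077 × 1.042 ≈ 1.31257.
Nominal growth factor: 1.22600. Real growth factor = 1.22600 / 1.31257 ≈ 0.93404.
Annualized: 0.93404^(1/5) − 1 ≈ -0.01355.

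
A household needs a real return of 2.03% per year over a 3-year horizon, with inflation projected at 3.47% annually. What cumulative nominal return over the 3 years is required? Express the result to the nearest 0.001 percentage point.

Required annual nominal rate: (1+2.03%)(1+3.47%) − 1 = 5.570441%.
Cumulative over 3 years: (1 + 0.05570441)^3 − 1 ≈ 0.17660.

17.660%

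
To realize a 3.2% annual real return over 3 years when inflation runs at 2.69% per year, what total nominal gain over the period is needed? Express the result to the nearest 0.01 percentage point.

19.02%

Required annual nominal rate: (1+3.2%)(1+2.69%) − 1 = 5.97608%.
Cumulative over 3 years: (1 + 0.0597608)^3 − 1 ≈ 0.19021.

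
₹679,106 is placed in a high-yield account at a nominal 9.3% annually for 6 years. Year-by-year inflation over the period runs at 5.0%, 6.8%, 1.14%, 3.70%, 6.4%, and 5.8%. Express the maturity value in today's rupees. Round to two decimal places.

₹874,518.47

Nominal value at maturity: ₹679,106 × (1 + 9.3%)^6 ≈ ₹1,157,866.63.
Price-level factor over 6 years: 1.050 × 1.068 × 1.0114 × 1.0370 × 1.064 × 1.058 ≈ 1.3240047803.
The maturity value deflated by that factor is the answer in today's purchasing power.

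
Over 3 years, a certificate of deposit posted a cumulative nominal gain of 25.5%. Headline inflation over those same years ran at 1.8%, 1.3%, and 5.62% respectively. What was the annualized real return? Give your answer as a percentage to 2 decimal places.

4.84%

Cumulative inflation factor: 1.018 × 1.013 × 1.0562 ≈ 1.08919.
Nominal growth factor: 1.25500. Real growth factor = 1.25500 / 1.08919 ≈ 1.15223.
Annualized: 1.15223^(1/3) − 1 ≈ 0.04837.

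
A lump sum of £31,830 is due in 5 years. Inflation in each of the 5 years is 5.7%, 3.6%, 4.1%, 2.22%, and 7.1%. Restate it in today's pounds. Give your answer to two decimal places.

£25,505.03

Price-level factor over 5 years: 1.057 × 1.036 × 1.041 × 1.0222 × 1.071 ≈ 1.2479891789.
Purchasing power today: £31,830 divided by that factor.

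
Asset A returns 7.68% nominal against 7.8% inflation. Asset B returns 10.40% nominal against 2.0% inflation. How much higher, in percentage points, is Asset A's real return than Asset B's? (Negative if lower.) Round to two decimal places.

Asset A real return: 1.0768/1.078 − 1 = -0.111%.
Asset B real return: 1.1040/1.020 − 1 = 8.235%.
Difference: -0.111 − 8.235 = -8.346 pp.

-8.35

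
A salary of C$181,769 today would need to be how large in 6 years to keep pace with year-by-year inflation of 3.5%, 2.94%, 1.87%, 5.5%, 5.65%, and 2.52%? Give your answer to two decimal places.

Cumulative price-level factor: 1.035 × 1.0294 × 1.0187 × 1.055 × 1.0565 × 1.0252 ≈ 1.2402275614.
The nominal amount required is C$181,769 scaled up by that factor.

C$225,434.92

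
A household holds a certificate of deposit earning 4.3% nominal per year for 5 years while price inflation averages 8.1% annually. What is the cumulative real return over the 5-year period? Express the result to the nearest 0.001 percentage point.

The annual real rate is (1+4.3%)/(1+8.1%) − 1 = -3.5153%.
Compounded over 5 years: (1 + -0.035153)^5 − 1 ≈ -0.16383.

-16.383%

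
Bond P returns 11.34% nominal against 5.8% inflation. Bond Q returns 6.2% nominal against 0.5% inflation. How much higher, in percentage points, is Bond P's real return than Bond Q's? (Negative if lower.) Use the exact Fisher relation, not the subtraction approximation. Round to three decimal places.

Bond P real return: 1.1134/1.058 − 1 = 5.2363%.
Bond Q real return: 1.062/1.005 − 1 = 5.6716%.
Difference: 5.2363 − 5.6716 = -0.4353 pp.

-0.435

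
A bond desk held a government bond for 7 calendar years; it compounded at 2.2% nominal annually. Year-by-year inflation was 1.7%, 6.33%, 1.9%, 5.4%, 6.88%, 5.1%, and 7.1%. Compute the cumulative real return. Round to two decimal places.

-16.66%

Cumulative inflation factor: 1.017 × 1.0633 × 1.019 × 1.054 × 1.0688 × 1.051 × 1.071 ≈ 1.39727.
Nominal growth factor: 1.16454. Real growth factor = 1.16454 / 1.39727 ≈ 0.83344.
Total real return ≈ -16.6557%.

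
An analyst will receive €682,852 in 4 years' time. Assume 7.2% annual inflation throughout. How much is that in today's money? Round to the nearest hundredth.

€517,067.74

Price-level factor over 4 years: (1 + 7.2%)^4 ≈ 1.3206238659.
Purchasing power today: €682,852 divided by that factor.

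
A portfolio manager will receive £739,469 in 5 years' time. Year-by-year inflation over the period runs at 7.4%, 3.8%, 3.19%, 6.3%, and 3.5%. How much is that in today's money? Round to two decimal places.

Price-level factor over 5 years: 1.074 × 1.038 × 1.0319 × 1.063 × 1.035 ≈ 1.2656477799.
Purchasing power today: £739,469 divided by that factor.

£584,261.29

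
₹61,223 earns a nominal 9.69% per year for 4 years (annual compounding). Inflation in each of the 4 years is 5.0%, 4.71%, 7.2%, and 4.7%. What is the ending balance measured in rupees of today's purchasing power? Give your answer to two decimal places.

Nominal value at maturity: ₹61,223 × (1 + 9.69%)^4 ≈ ₹88,630.41.
Price-level factor over 4 years: 1.050 × 1.0471 × 1.072 × 1.047 ≈ 1.2340107007.
The maturity value deflated by that factor is the answer in today's purchasing power.

₹71,823.05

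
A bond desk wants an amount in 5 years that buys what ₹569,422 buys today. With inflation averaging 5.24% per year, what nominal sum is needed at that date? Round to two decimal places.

Cumulative price-level factor: (1+5.24%)^5 ≈ 1.2909344693.
The nominal amount required is ₹569,422 scaled up by that factor.

₹735,086.49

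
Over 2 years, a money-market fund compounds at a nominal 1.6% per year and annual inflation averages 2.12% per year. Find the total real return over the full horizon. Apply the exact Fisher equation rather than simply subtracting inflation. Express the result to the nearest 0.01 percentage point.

-1.02%

The annual real rate is (1+1.6%)/(1+2.12%) − 1 = -0.5092%.
Compounded over 2 years: (1 + -0.005092)^2 − 1 ≈ -0.01016.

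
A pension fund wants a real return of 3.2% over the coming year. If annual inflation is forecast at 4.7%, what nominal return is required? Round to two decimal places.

By the Fisher equation, 1 + r_nom = (1 + 3.2%)(1 + 4.7%) = 1.032 × 1.047 = 1.080504.
So r_nom = 8.0504%.

8.05%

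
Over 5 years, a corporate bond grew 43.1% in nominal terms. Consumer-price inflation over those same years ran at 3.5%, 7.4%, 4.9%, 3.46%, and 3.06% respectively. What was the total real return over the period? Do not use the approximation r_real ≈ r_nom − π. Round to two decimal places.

Cumulative inflation factor: 1.035 × 1.074 × 1.049 × 1.0346 × 1.0306 ≈ 1.24332.
Nominal growth factor: 1.43100. Real growth factor = 1.43100 / 1.24332 ≈ 1.15095.
Total real return ≈ 15.0951%.

15.10%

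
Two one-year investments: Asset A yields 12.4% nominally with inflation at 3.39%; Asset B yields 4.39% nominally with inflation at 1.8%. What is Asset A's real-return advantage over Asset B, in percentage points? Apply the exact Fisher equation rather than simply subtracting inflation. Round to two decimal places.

Asset A real return: 1.124/1.0339 − 1 = 8.715%.
Asset B real return: 1.0439/1.018 − 1 = 2.544%.
Difference: 8.715 − 2.544 = 6.171 pp.

6.17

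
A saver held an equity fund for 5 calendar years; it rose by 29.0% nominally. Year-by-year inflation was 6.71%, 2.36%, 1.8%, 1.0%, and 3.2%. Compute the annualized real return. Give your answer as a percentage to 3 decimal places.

2.165%

Cumulative inflation factor: 1.0671 × 1.0236 × 1.018 × 1.010 × 1.032 ≈ 1.15900.
Nominal growth factor: 1.29000. Real growth factor = 1.29000 / 1.15900 ≈ 1.11303.
Annualized: 1.11303^(1/5) − 1 ≈ 0.02165.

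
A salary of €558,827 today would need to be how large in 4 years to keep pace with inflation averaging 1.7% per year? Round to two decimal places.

Cumulative price-level factor: (1+1.7%)^4 ≈ 1.0697537355.
The nominal amount required is €558,827 scaled up by that factor.

€597,807.27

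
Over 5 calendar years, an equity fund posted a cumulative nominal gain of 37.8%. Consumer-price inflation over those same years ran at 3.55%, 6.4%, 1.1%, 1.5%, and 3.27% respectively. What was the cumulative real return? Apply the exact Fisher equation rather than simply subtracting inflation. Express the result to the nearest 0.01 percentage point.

18.02%

Cumulative inflation factor: 1.0355 × 1.064 × 1.011 × 1.015 × 1.0327 ≈ 1.16757.
Nominal growth factor: 1.37800. Real growth factor = 1.37800 / 1.16757 ≈ 1.18023.
Total real return ≈ 18.0229%.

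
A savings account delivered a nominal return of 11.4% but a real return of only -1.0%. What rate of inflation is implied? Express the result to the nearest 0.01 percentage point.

From (1+r_nom) = (1+r_real)(1+π), we get 1+π = (1 + 11.4%)/(1 − 1.0%) = 1.114/0.990 ≈ 1.12525.
So π ≈ 12.5253%.

12.53%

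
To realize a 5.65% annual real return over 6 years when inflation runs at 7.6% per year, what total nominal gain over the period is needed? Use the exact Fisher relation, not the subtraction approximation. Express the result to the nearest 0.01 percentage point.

115.82%

Required annual nominal rate: (1+5.65%)(1+7.6%) − 1 = 13.6794%.
Cumulative over 6 years: (1 + 0.136794)^6 − 1 ≈ 1.15819.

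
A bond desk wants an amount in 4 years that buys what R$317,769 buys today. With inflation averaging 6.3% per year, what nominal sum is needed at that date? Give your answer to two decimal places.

Cumulative price-level factor: (1+6.3%)^4 ≈ 1.2768299410.
Multiplying R$317,769 by the price-level factor gives the future nominal sum.

R$405,736.97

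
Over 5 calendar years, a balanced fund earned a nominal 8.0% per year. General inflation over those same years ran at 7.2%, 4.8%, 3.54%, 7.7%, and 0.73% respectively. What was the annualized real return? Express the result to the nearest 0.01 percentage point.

3.09%

Cumulative inflation factor: 1.072 × 1.048 × 1.0354 × 1.077 × 1.0073 ≈ 1.26194.
Nominal growth factor: 1.46933. Real growth factor = 1.46933 / 1.26194 ≈ 1.16434.
Annualized: 1.16434^(1/5) − 1 ≈ 0.03090.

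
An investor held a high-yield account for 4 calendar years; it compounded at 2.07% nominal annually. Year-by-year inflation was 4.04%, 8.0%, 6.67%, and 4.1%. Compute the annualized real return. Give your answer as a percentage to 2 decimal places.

-3.42%

Cumulative inflation factor: 1.0404 × 1.080 × 1.0667 × 1.041 ≈ 1.24772.
Nominal growth factor: 1.08541. Real growth factor = 1.08541 / 1.24772 ≈ 0.86991.
Annualized: 0.86991^(1/4) − 1 ≈ -0.03424.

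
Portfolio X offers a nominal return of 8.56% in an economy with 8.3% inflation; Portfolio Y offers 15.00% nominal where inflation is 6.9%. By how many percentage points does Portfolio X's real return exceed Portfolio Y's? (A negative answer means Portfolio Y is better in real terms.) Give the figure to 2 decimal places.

-7.34

Portfolio X real return: 1.0856/1.083 − 1 = 0.240%.
Portfolio Y real return: 1.1500/1.069 − 1 = 7.577%.
Difference: 0.240 − 7.577 = -7.337 pp.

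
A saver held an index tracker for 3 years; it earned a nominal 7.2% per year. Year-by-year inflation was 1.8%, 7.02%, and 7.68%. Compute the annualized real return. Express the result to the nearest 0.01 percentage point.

Cumulative inflation factor: 1.018 × 1.0702 × 1.0768 ≈ 1.17313.
Nominal growth factor: 1.23193. Real growth factor = 1.23193 / 1.17313 ≈ 1.05011.
Annualized: 1.05011^(1/3) − 1 ≈ 0.01643.

1.64%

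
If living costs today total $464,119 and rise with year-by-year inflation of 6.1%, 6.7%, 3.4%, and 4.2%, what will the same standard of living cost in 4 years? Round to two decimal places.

$566,105.55

Cumulative price-level factor: 1.061 × 1.067 × 1.034 × 1.042 ≈ 1.2197422322.
Multiplying $464,119 by the price-level factor gives the future nominal sum.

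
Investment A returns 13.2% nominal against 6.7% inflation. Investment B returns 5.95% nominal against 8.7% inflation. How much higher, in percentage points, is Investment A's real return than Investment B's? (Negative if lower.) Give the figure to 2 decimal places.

8.62

Investment A real return: 1.132/1.067 − 1 = 6.092%.
Investment B real return: 1.0595/1.087 − 1 = -2.530%.
Difference: 6.092 − (-2.530) = 8.622 pp.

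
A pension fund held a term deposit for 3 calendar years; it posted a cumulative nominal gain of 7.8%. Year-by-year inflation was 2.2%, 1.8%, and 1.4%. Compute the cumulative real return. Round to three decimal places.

Cumulative inflation factor: 1.022 × 1.018 × 1.014 ≈ 1.05496.
Nominal growth factor: 1.07800. Real growth factor = 1.07800 / 1.05496 ≈ 1.02184.
Total real return ≈ 2.1838%.

2.184%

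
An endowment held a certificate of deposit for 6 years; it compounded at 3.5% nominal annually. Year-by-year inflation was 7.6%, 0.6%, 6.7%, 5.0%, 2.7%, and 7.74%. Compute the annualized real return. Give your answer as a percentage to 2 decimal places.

Cumulative inflation factor: 1.076 × 1.006 × 1.067 × 1.050 × 1.027 × 1.0774 ≈ 1.34187.
Nominal growth factor: 1.22926. Real growth factor = 1.22926 / 1.34187 ≈ 0.91607.
Annualized: 0.91607^(1/6) − 1 ≈ -0.01450.

-1.45%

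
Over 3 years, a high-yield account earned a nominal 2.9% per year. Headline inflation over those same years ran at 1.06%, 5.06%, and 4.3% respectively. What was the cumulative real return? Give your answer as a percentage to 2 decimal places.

Cumulative inflation factor: 1.0106 × 1.0506 × 1.043 ≈ 1.10739.
Nominal growth factor: 1.08955. Real growth factor = 1.08955 / 1.10739 ≈ 0.98389.
Total real return ≈ -1.6113%.

-1.61%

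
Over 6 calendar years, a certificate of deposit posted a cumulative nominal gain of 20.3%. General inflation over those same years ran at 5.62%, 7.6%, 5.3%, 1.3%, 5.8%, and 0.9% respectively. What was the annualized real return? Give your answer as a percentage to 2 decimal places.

Cumulative inflation factor: 1.0562 × 1.076 × 1.053 × 1.013 × 1.058 × 1.009 ≈ 1.29412.
Nominal growth factor: 1.20300. Real growth factor = 1.20300 / 1.29412 ≈ 0.92959.
Annualized: 0.92959^(1/6) − 1 ≈ -0.01209.

-1.21%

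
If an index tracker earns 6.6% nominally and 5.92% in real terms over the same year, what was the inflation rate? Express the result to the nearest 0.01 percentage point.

From (1+r_nom) = (1+r_real)(1+π), we get 1+π = (1 + 6.6%)/(1 + 5.92%) = 1.066/1.0592 ≈ 1.00642.
So π ≈ 0.6420%.

0.64%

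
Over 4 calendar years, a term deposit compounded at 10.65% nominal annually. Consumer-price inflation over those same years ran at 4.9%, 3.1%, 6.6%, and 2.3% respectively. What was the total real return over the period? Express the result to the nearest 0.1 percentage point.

27.1%

Cumulative inflation factor: 1.049 × 1.031 × 1.066 × 1.023 ≈ 1.17942.
Nominal growth factor: 1.49901. Real growth factor = 1.49901 / 1.17942 ≈ 1.27098.
Total real return ≈ 27.0980%.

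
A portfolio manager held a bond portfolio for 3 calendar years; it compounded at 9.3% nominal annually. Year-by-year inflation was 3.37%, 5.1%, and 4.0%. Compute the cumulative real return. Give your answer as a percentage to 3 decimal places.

Cumulative inflation factor: 1.0337 × 1.051 × 1.040 ≈ 1.12988.
Nominal growth factor: 1.30575. Real growth factor = 1.30575 / 1.12988 ≈ 1.15566.
Total real return ≈ 15.5660%.

15.566%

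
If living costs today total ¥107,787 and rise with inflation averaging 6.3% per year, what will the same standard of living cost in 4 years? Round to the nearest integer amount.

Cumulative price-level factor: (1+6.3%)^4 ≈ 1.2768299410.
The nominal amount required is ¥107,787 scaled up by that factor.

¥137,626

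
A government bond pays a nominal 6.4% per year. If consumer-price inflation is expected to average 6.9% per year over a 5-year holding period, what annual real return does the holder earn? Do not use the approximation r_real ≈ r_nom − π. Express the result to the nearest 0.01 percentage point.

With constant rates the annual real return is the same each year: (1+6.4%)/(1+6.9%) − 1 = -0.00468.

-0.47%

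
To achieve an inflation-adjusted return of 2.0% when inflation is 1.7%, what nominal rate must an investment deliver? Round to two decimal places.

By the Fisher equation, 1 + r_nom = (1 + 2.0%)(1 + 1.7%) = 1.020 × 1.017 = 1.03734.
So r_nom = 3.734%.

3.73%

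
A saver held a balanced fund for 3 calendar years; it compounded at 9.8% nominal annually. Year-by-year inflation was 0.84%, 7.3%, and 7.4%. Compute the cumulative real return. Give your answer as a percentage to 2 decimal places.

Cumulative inflation factor: 1.0084 × 1.073 × 1.074 ≈ 1.16208.
Nominal growth factor: 1.32375. Real growth factor = 1.32375 / 1.16208 ≈ 1.13912.
Total real return ≈ 13.9122%.

13.91%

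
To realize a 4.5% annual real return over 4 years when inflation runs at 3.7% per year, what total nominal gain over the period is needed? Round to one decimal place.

Required annual nominal rate: (1+4.5%)(1+3.7%) − 1 = 8.3665%.
Cumulative over 4 years: (1 + 0.083665)^4 − 1 ≈ 0.37905.

37.9%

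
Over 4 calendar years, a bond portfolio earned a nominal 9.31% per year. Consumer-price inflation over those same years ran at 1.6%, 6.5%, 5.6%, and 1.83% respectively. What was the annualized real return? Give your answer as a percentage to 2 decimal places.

Cumulative inflation factor: 1.016 × 1.065 × 1.056 × 1.0183 ≈ 1.16354.
Nominal growth factor: 1.42771. Real growth factor = 1.42771 / 1.16354 ≈ 1.22703.
Annualized: 1.22703^(1/4) − 1 ≈ 0.05248.

5.25%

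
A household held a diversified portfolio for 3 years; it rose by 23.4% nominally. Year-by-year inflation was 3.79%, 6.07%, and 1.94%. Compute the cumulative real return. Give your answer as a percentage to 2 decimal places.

Cumulative inflation factor: 1.0379 × 1.0607 × 1.0194 ≈ 1.12226.
Nominal growth factor: 1.23400. Real growth factor = 1.23400 / 1.12226 ≈ 1.09957.
Total real return ≈ 9.9569%.

9.96%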